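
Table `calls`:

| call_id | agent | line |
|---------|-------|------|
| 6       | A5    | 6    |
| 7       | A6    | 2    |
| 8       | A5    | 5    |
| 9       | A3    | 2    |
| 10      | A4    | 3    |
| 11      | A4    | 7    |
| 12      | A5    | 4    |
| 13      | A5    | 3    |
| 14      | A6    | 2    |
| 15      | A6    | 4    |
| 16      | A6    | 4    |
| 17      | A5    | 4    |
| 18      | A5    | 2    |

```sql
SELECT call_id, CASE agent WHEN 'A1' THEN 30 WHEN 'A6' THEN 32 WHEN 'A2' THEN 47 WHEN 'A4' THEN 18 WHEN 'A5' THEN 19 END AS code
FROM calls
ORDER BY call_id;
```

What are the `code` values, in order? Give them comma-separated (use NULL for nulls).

call_id=6: agent='A5' → 19
call_id=7: agent='A6' → 32
call_id=8: agent='A5' → 19
call_id=9: (no match → NULL) → NULL
call_id=10: agent='A4' → 18
call_id=11: agent='A4' → 18
call_id=12: agent='A5' → 19
call_id=13: agent='A5' → 19
call_id=14: agent='A6' → 32
call_id=15: agent='A6' → 32
call_id=16: agent='A6' → 32
call_id=17: agent='A5' → 19
call_id=18: agent='A5' → 19

19, 32, 19, NULL, 18, 18, 19, 19, 32, 32, 32, 19, 19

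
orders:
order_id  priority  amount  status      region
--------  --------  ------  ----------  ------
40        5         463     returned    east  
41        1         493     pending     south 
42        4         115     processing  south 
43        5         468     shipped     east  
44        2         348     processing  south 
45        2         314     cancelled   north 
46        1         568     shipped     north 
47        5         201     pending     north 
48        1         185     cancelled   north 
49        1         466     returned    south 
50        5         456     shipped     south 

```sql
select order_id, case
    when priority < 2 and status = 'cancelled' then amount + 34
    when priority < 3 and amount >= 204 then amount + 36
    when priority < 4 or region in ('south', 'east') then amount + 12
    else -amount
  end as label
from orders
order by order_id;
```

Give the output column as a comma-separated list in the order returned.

order_id=40: priority < 4 or region in ('south', 'east') → 475
order_id=41: priority < 3 and amount >= 204 → 529
order_id=42: priority < 4 or region in ('south', 'east') → 127
order_id=43: priority < 4 or region in ('south', 'east') → 480
order_id=44: priority < 3 and amount >= 204 → 384
order_id=45: priority < 3 and amount >= 204 → 350
order_id=46: priority < 3 and amount >= 204 → 604
order_id=47: ELSE → -201
order_id=48: priority < 2 and status = 'cancelled' → 219
order_id=49: priority < 3 and amount >= 204 → 502
order_id=50: priority < 4 or region in ('south', 'east') → 468

475, 529, 127, 480, 384, 350, 604, -201, 219, 502, 468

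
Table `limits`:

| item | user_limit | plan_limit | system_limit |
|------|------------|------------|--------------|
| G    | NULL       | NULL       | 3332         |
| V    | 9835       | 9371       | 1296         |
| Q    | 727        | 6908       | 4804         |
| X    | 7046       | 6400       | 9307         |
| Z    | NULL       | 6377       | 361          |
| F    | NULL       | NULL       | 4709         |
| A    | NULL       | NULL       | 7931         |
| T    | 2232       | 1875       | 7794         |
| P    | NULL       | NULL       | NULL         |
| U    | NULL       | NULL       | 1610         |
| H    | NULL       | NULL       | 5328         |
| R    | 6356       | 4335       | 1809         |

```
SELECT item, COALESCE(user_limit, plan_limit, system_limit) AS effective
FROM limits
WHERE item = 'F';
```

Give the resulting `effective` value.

item = F: user_limit=NULL, plan_limit=NULL, system_limit=4709.
user_limit=NULL, plan_limit=NULL, system_limit=4709 → 4709

4709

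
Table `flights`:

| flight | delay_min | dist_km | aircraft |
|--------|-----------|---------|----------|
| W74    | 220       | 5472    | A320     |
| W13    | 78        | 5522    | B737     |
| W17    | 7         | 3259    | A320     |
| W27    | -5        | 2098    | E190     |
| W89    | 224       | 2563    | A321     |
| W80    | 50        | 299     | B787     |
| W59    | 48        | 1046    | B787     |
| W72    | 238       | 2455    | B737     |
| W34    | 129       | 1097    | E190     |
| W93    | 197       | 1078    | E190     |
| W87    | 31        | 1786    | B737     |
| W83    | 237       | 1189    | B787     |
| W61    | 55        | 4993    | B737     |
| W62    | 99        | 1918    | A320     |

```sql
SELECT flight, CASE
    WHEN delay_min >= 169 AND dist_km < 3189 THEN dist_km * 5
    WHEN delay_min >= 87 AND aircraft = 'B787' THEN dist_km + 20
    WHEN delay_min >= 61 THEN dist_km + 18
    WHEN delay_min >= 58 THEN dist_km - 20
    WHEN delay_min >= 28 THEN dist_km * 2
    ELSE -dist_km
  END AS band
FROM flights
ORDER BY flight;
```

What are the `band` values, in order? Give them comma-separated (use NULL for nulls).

5540, -3259, -2098, 1115, 2092, 9986, 1936, 12275, 5490, 598, 5945, 3572, 12815, 5390

flight=W13: delay_min >= 61 → 5540
flight=W17: ELSE → -3259
flight=W27: ELSE → -2098
flight=W34: delay_min >= 61 → 1115
flight=W59: delay_min >= 28 → 2092
flight=W61: delay_min >= 28 → 9986
flight=W62: delay_min >= 61 → 1936
flight=W72: delay_min >= 169 AND dist_km < 3189 → 12275
flight=W74: delay_min >= 61 → 5490
flight=W80: delay_min >= 28 → 598
flight=W83: delay_min >= 169 AND dist_km < 3189 → 5945
flight=W87: delay_min >= 28 → 3572
flight=W89: delay_min >= 169 AND dist_km < 3189 → 12815
flight=W93: delay_min >= 169 AND dist_km < 3189 → 5390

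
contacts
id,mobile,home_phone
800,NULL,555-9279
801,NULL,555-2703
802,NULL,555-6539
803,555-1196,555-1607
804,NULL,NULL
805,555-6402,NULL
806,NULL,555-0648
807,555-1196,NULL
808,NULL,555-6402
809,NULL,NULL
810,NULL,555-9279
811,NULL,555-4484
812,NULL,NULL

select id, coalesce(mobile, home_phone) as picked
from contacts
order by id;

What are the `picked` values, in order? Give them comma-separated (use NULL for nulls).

id=800: mobile=NULL, home_phone=555-9279 → 555-9279
id=801: mobile=NULL, home_phone=555-2703 → 555-2703
id=802: mobile=NULL, home_phone=555-6539 → 555-6539
id=803: mobile=555-1196 → 555-1196
id=804: mobile=NULL, home_phone=NULL (all NULL) → NULL
id=805: mobile=555-6402 → 555-6402
id=806: mobile=NULL, home_phone=555-0648 → 555-0648
id=807: mobile=555-1196 → 555-1196
id=808: mobile=NULL, home_phone=555-6402 → 555-6402
id=809: mobile=NULL, home_phone=NULL (all NULL) → NULL
id=810: mobile=NULL, home_phone=555-9279 → 555-9279
id=811: mobile=NULL, home_phone=555-4484 → 555-4484
id=812: mobile=NULL, home_phone=NULL (all NULL) → NULL

555-9279, 555-2703, 555-6539, 555-1196, NULL, 555-6402, 555-0648, 555-1196, 555-6402, NULL, 555-9279, 555-4484, NULL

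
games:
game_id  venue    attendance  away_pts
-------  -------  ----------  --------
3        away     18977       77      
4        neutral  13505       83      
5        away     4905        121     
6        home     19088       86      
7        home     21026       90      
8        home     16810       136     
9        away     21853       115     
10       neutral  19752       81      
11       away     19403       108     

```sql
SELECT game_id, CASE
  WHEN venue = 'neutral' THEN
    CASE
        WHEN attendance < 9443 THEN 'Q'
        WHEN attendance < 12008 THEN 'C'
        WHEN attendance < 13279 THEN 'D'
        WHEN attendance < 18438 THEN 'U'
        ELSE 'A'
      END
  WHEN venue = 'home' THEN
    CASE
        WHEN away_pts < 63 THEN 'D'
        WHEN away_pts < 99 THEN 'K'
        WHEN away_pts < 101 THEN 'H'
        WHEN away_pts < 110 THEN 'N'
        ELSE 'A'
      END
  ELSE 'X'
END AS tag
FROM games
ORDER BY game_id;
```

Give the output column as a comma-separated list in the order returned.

X, U, X, K, K, A, X, A, X

game_id=3: venue='away' → outer ELSE → X
game_id=4: venue='neutral' → inner[attendance < 18438] → U
game_id=5: venue='away' → outer ELSE → X
game_id=6: venue='home' → inner[away_pts < 99] → K
game_id=7: venue='home' → inner[away_pts < 99] → K
game_id=8: venue='home' → inner[ELSE] → A
game_id=9: venue='away' → outer ELSE → X
game_id=10: venue='neutral' → inner[ELSE] → A
game_id=11: venue='away' → outer ELSE → X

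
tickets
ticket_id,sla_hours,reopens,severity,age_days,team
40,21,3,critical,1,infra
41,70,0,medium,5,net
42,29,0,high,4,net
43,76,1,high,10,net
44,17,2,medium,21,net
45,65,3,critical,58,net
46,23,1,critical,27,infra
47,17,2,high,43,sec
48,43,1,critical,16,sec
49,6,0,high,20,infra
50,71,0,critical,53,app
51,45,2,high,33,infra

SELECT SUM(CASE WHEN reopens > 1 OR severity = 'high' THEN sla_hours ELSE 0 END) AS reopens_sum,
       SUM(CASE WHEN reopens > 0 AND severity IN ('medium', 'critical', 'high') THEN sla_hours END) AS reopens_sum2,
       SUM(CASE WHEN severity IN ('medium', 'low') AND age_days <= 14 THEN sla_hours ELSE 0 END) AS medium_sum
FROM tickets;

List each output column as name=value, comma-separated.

reopens_sum=276, reopens_sum2=307, medium_sum=70

[reopens_sum: reopens > 1 OR severity = 'high']
ticket_id=40: ✓ → 21
ticket_id=41: ✗
ticket_id=42: ✓ → 29
ticket_id=43: ✓ → 76
ticket_id=44: ✓ → 17
ticket_id=45: ✓ → 65
ticket_id=46: ✗
ticket_id=47: ✓ → 17
ticket_id=48: ✗
ticket_id=49: ✓ → 6
ticket_id=50: ✗
ticket_id=51: ✓ → 45
reopens_sum = 21 + 29 + 76 + 17 + 65 + 17 + 6 + 45 = 276
—
[reopens_sum2: reopens > 0 AND severity IN ('medium', 'critical', 'high')]
ticket_id=40: ✓ → 21
ticket_id=41: ✗
ticket_id=42: ✗
ticket_id=43: ✓ → 76
ticket_id=44: ✓ → 17
ticket_id=45: ✓ → 65
ticket_id=46: ✓ → 23
ticket_id=47: ✓ → 17
ticket_id=48: ✓ → 43
ticket_id=49: ✗
ticket_id=50: ✗
ticket_id=51: ✓ → 45
reopens_sum2 = 21 + 76 + 17 + 65 + 23 + 17 + 43 + 45 = 307
—
[medium_sum: severity IN ('medium', 'low') AND age_days <= 14]
ticket_id=40: ✗
ticket_id=41: ✓ → 70
ticket_id=42: ✗
ticket_id=43: ✗
ticket_id=44: ✗
ticket_id=45: ✗
ticket_id=46: ✗
ticket_id=47: ✗
ticket_id=48: ✗
ticket_id=49: ✗
ticket_id=50: ✗
ticket_id=51: ✗
medium_sum = 70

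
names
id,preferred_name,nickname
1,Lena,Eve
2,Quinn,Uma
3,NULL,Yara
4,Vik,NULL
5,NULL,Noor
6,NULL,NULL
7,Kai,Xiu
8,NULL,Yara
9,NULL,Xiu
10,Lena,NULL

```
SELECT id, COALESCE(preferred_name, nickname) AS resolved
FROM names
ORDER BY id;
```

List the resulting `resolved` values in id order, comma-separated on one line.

id=1: preferred_name=Lena → Lena
id=2: preferred_name=Quinn → Quinn
id=3: preferred_name=NULL, nickname=Yara → Yara
id=4: preferred_name=Vik → Vik
id=5: preferred_name=NULL, nickname=Noor → Noor
id=6: preferred_name=NULL, nickname=NULL (all NULL) → NULL
id=7: preferred_name=Kai → Kai
id=8: preferred_name=NULL, nickname=Yara → Yara
id=9: preferred_name=NULL, nickname=Xiu → Xiu
id=10: preferred_name=Lena → Lena

Lena, Quinn, Yara, Vik, Noor, NULL, Kai, Yara, Xiu, Lena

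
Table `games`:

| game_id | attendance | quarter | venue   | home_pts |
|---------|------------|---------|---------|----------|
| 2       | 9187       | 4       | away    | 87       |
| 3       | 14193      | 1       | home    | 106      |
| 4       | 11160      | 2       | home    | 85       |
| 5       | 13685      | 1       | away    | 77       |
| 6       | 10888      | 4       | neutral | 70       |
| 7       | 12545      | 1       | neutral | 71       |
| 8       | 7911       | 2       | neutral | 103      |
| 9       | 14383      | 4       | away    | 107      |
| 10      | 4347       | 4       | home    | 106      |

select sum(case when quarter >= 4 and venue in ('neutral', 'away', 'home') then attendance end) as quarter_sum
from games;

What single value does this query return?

game_id=2: ✓ → 9187
game_id=3: ✗
game_id=4: ✗
game_id=5: ✗
game_id=6: ✓ → 10888
game_id=7: ✗
game_id=8: ✗
game_id=9: ✓ → 14383
game_id=10: ✓ → 4347
quarter_sum = 9187 + 10888 + 14383 + 4347 = 38805

38805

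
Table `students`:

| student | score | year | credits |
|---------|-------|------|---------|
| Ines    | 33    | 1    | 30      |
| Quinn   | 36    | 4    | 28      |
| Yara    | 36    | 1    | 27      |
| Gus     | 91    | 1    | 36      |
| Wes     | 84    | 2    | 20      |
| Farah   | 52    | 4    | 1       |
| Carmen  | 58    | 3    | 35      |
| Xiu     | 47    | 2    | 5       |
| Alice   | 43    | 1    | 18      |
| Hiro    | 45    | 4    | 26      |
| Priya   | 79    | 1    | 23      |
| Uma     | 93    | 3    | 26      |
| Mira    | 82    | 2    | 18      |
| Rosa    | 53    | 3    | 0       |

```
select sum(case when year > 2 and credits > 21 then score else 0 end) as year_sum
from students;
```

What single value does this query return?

232

student=Ines: ✗
student=Quinn: ✓ → 36
student=Yara: ✗
student=Gus: ✗
student=Wes: ✗
student=Farah: ✗
student=Carmen: ✓ → 58
student=Xiu: ✗
student=Alice: ✗
student=Hiro: ✓ → 45
student=Priya: ✗
student=Uma: ✓ → 93
student=Mira: ✗
student=Rosa: ✗
year_sum = 36 + 58 + 45 + 93 = 232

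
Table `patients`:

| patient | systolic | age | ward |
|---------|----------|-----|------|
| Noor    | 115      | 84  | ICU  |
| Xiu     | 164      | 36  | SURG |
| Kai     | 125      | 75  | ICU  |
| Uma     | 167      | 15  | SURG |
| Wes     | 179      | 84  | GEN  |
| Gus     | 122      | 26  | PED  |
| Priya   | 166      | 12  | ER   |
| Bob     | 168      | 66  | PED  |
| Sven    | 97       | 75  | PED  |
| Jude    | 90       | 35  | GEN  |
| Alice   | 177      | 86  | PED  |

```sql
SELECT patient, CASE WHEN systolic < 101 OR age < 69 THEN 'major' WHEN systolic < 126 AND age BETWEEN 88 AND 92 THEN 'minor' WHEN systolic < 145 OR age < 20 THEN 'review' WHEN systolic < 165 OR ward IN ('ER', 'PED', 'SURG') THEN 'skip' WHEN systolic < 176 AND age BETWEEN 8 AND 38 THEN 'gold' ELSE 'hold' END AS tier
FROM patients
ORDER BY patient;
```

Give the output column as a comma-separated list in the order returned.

skip, major, major, major, review, review, major, major, major, hold, major

patient=Alice: systolic < 165 OR ward IN ('ER', 'PED', 'SURG') → skip
patient=Bob: systolic < 101 OR age < 69 → major
patient=Gus: systolic < 101 OR age < 69 → major
patient=Jude: systolic < 101 OR age < 69 → major
patient=Kai: systolic < 145 OR age < 20 → review
patient=Noor: systolic < 145 OR age < 20 → review
patient=Priya: systolic < 101 OR age < 69 → major
patient=Sven: systolic < 101 OR age < 69 → major
patient=Uma: systolic < 101 OR age < 69 → major
patient=Wes: ELSE → hold
patient=Xiu: systolic < 101 OR age < 69 → major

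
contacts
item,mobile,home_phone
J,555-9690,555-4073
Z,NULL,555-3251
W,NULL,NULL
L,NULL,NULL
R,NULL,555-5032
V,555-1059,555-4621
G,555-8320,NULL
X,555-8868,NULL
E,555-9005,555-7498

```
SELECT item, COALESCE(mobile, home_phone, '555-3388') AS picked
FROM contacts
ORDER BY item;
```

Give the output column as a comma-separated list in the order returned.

item=E: mobile=555-9005 → 555-9005
item=G: mobile=555-8320 → 555-8320
item=J: mobile=555-9690 → 555-9690
item=L: mobile=NULL, home_phone=NULL, → literal 555-3388 → 555-3388
item=R: mobile=NULL, home_phone=555-5032 → 555-5032
item=V: mobile=555-1059 → 555-1059
item=W: mobile=NULL, home_phone=NULL, → literal 555-3388 → 555-3388
item=X: mobile=555-8868 → 555-8868
item=Z: mobile=NULL, home_phone=555-3251 → 555-3251

555-9005, 555-8320, 555-9690, 555-3388, 555-5032, 555-1059, 555-3388, 555-8868, 555-3251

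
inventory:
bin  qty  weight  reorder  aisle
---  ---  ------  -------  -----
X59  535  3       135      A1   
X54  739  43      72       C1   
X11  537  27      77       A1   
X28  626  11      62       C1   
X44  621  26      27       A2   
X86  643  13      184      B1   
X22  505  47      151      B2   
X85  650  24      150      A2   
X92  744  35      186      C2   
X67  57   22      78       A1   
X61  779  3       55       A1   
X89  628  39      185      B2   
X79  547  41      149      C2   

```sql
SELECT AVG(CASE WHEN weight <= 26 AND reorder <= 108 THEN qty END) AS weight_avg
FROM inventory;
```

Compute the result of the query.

bin=X59: ✗
bin=X54: ✗
bin=X11: ✗
bin=X28: ✓ → 626
bin=X44: ✓ → 621
bin=X86: ✗
bin=X22: ✗
bin=X85: ✗
bin=X92: ✗
bin=X67: ✓ → 57
bin=X61: ✓ → 779
bin=X89: ✗
bin=X79: ✗
weight_avg = (626 + 621 + 57 + 779) / 4 = 520.75

520.75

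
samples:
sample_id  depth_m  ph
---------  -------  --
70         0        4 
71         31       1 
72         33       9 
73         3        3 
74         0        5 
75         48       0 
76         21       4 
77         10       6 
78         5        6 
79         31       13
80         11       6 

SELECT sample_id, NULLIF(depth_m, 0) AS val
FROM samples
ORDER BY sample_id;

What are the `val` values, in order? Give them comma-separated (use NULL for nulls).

NULL, 31, 33, 3, NULL, 48, 21, 10, 5, 31, 11

sample_id=70: depth_m=0 vs 0: equal → NULL
sample_id=71: depth_m=31 vs 0: differ → 31
sample_id=72: depth_m=33 vs 0: differ → 33
sample_id=73: depth_m=3 vs 0: differ → 3
sample_id=74: depth_m=0 vs 0: equal → NULL
sample_id=75: depth_m=48 vs 0: differ → 48
sample_id=76: depth_m=21 vs 0: differ → 21
sample_id=77: depth_m=10 vs 0: differ → 10
sample_id=78: depth_m=5 vs 0: differ → 5
sample_id=79: depth_m=31 vs 0: differ → 31
sample_id=80: depth_m=11 vs 0: differ → 11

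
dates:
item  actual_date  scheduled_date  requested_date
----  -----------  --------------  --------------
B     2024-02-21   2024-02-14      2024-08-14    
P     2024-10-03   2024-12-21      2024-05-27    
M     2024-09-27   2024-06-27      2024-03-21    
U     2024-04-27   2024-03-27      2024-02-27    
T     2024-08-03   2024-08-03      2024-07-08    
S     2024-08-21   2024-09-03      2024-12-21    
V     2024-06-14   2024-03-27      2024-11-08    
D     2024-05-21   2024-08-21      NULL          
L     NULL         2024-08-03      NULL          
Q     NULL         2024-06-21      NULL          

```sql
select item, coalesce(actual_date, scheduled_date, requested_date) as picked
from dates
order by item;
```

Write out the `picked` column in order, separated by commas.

item=B: actual_date=2024-02-21 → 2024-02-21
item=D: actual_date=2024-05-21 → 2024-05-21
item=L: actual_date=NULL, scheduled_date=2024-08-03 → 2024-08-03
item=M: actual_date=2024-09-27 → 2024-09-27
item=P: actual_date=2024-10-03 → 2024-10-03
item=Q: actual_date=NULL, scheduled_date=2024-06-21 → 2024-06-21
item=S: actual_date=2024-08-21 → 2024-08-21
item=T: actual_date=2024-08-03 → 2024-08-03
item=U: actual_date=2024-04-27 → 2024-04-27
item=V: actual_date=2024-06-14 → 2024-06-14

2024-02-21, 2024-05-21, 2024-08-03, 2024-09-27, 2024-10-03, 2024-06-21, 2024-08-21, 2024-08-03, 2024-04-27, 2024-06-14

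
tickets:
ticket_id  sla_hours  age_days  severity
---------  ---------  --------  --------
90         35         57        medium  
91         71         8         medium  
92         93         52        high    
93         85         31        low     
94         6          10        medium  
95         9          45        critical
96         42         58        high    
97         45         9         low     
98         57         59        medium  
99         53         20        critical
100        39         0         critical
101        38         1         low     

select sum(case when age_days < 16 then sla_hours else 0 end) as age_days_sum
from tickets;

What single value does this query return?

199

ticket_id=90: ✗
ticket_id=91: ✓ → 71
ticket_id=92: ✗
ticket_id=93: ✗
ticket_id=94: ✓ → 6
ticket_id=95: ✗
ticket_id=96: ✗
ticket_id=97: ✓ → 45
ticket_id=98: ✗
ticket_id=99: ✗
ticket_id=100: ✓ → 39
ticket_id=101: ✓ → 38
age_days_sum = 71 + 6 + 45 + 39 + 38 = 199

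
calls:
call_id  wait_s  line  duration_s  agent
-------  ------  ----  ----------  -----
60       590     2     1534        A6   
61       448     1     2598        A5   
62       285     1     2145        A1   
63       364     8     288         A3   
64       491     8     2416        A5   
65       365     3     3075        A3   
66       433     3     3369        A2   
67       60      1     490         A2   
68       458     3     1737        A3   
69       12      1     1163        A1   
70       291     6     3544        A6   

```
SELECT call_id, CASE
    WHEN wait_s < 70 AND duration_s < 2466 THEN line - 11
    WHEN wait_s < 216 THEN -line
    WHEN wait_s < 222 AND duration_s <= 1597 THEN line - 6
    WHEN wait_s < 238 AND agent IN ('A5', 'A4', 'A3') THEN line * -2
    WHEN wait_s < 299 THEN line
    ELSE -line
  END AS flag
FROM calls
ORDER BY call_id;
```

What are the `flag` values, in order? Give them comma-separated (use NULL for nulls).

call_id=60: ELSE → -2
call_id=61: ELSE → -1
call_id=62: wait_s < 299 → 1
call_id=63: ELSE → -8
call_id=64: ELSE → -8
call_id=65: ELSE → -3
call_id=66: ELSE → -3
call_id=67: wait_s < 70 AND duration_s < 2466 → -10
call_id=68: ELSE → -3
call_id=69: wait_s < 70 AND duration_s < 2466 → -10
call_id=70: wait_s < 299 → 6

-2, -1, 1, -8, -8, -3, -3, -10, -3, -10, 6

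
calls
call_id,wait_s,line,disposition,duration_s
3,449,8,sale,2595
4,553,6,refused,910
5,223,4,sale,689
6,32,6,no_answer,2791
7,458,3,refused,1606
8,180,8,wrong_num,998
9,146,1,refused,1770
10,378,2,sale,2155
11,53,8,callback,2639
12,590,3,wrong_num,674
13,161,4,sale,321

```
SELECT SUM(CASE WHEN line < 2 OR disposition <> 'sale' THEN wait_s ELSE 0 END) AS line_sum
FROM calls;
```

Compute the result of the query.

call_id=3: ✗
call_id=4: ✓ → 553
call_id=5: ✗
call_id=6: ✓ → 32
call_id=7: ✓ → 458
call_id=8: ✓ → 180
call_id=9: ✓ → 146
call_id=10: ✗
call_id=11: ✓ → 53
call_id=12: ✓ → 590
call_id=13: ✗
line_sum = 553 + 32 + 458 + 180 + 146 + 53 + 590 = 2012

2012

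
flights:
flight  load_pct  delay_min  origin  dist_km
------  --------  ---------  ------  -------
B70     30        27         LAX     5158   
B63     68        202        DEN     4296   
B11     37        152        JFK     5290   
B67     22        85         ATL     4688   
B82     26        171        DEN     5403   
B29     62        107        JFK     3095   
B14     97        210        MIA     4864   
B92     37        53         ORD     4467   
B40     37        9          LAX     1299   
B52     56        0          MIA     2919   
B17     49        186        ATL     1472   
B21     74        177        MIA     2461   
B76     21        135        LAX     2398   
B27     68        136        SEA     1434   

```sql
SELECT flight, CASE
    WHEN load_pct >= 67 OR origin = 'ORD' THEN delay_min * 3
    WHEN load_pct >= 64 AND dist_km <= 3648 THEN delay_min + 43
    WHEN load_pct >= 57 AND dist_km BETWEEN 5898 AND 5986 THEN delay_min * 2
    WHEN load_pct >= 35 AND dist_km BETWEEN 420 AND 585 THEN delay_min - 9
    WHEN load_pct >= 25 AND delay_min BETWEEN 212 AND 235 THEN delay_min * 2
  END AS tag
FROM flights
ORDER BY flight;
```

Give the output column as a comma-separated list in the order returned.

NULL, 630, NULL, 531, 408, NULL, NULL, NULL, 606, NULL, NULL, NULL, NULL, 159

flight=B11: (no match → NULL) → NULL
flight=B14: load_pct >= 67 OR origin = 'ORD' → 630
flight=B17: (no match → NULL) → NULL
flight=B21: load_pct >= 67 OR origin = 'ORD' → 531
flight=B27: load_pct >= 67 OR origin = 'ORD' → 408
flight=B29: (no match → NULL) → NULL
flight=B40: (no match → NULL) → NULL
flight=B52: (no match → NULL) → NULL
flight=B63: load_pct >= 67 OR origin = 'ORD' → 606
flight=B67: (no match → NULL) → NULL
flight=B70: (no match → NULL) → NULL
flight=B76: (no match → NULL) → NULL
flight=B82: (no match → NULL) → NULL
flight=B92: load_pct >= 67 OR origin = 'ORD' → 159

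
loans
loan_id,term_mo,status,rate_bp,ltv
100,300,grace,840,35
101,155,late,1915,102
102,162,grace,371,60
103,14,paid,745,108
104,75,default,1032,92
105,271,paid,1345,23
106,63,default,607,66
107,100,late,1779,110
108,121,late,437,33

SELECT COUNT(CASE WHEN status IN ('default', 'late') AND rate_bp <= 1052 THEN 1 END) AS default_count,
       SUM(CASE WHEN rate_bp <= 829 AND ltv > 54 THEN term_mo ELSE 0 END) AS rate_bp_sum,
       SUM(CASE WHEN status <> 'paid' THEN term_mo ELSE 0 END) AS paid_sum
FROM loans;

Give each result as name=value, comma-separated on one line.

default_count=3, rate_bp_sum=239, paid_sum=976

[default_count: status IN ('default', 'late') AND rate_bp <= 1052]
loan_id=100: ✗
loan_id=101: ✗
loan_id=102: ✗
loan_id=103: ✗
loan_id=104: ✓ → 1
loan_id=105: ✗
loan_id=106: ✓ → 1
loan_id=107: ✗
loan_id=108: ✓ → 1
default_count = COUNT(1, 1, 1) = 3
—
[rate_bp_sum: rate_bp <= 829 AND ltv > 54]
loan_id=100: ✗
loan_id=101: ✗
loan_id=102: ✓ → 162
loan_id=103: ✓ → 14
loan_id=104: ✗
loan_id=105: ✗
loan_id=106: ✓ → 63
loan_id=107: ✗
loan_id=108: ✗
rate_bp_sum = 162 + 14 + 63 = 239
—
[paid_sum: status <> 'paid']
loan_id=100: ✓ → 300
loan_id=101: ✓ → 155
loan_id=102: ✓ → 162
loan_id=103: ✗
loan_id=104: ✓ → 75
loan_id=105: ✗
loan_id=106: ✓ → 63
loan_id=107: ✓ → 100
loan_id=108: ✓ → 121
paid_sum = 300 + 155 + 162 + 75 + 63 + 100 + 121 = 976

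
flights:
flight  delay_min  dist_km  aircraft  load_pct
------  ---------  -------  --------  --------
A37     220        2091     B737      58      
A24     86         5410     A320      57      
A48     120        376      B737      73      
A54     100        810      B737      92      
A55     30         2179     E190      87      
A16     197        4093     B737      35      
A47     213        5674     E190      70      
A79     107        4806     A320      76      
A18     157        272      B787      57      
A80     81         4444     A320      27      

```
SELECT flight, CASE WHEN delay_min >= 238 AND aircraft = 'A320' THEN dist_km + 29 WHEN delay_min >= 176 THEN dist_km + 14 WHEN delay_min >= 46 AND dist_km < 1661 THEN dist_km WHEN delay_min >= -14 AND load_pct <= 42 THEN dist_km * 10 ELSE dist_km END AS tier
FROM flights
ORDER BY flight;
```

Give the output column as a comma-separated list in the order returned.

4107, 272, 5410, 2105, 5688, 376, 810, 2179, 4806, 44440

flight=A16: delay_min >= 176 → 4107
flight=A18: delay_min >= 46 AND dist_km < 1661 → 272
flight=A24: ELSE → 5410
flight=A37: delay_min >= 176 → 2105
flight=A47: delay_min >= 176 → 5688
flight=A48: delay_min >= 46 AND dist_km < 1661 → 376
flight=A54: delay_min >= 46 AND dist_km < 1661 → 810
flight=A55: ELSE → 2179
flight=A79: ELSE → 4806
flight=A80: delay_min >= -14 AND load_pct <= 42 → 44440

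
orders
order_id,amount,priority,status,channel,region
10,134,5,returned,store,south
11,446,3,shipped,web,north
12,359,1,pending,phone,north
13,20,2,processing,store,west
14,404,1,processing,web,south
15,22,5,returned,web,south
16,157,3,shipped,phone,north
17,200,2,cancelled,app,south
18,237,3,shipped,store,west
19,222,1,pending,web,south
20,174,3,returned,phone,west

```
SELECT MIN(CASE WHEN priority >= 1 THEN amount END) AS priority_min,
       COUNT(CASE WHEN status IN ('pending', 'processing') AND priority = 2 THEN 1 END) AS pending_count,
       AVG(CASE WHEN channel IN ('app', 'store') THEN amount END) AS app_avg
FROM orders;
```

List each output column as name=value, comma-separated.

[priority_min: priority >= 1]
order_id=10: ✓ → 134
order_id=11: ✓ → 446
order_id=12: ✓ → 359
order_id=13: ✓ → 20
order_id=14: ✓ → 404
order_id=15: ✓ → 22
order_id=16: ✓ → 157
order_id=17: ✓ → 200
order_id=18: ✓ → 237
order_id=19: ✓ → 222
order_id=20: ✓ → 174
priority_min = MIN(134, 446, 359, 20, 404, 22, 157, 200, 237, 222, 174) = 20
—
[pending_count: status IN ('pending', 'processing') AND priority = 2]
order_id=10: ✗
order_id=11: ✗
order_id=12: ✗
order_id=13: ✓ → 1
order_id=14: ✗
order_id=15: ✗
order_id=16: ✗
order_id=17: ✗
order_id=18: ✗
order_id=19: ✗
order_id=20: ✗
pending_count = COUNT(1) = 1
—
[app_avg: channel IN ('app', 'store')]
order_id=10: ✓ → 134
order_id=11: ✗
order_id=12: ✗
order_id=13: ✓ → 20
order_id=14: ✗
order_id=15: ✗
order_id=16: ✗
order_id=17: ✓ → 200
order_id=18: ✓ → 237
order_id=19: ✗
order_id=20: ✗
app_avg = (134 + 20 + 200 + 237) / 4 = 147.75

priority_min=20, pending_count=1, app_avg=147.75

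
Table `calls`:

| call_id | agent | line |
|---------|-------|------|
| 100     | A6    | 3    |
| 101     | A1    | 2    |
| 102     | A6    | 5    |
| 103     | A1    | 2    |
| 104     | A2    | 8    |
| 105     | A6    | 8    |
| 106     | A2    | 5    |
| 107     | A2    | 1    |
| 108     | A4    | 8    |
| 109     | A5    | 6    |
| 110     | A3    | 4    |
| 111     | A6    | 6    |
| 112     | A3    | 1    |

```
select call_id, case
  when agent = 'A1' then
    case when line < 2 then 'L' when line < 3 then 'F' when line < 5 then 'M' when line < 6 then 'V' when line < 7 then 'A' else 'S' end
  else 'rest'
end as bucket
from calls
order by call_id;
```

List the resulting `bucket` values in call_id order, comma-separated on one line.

call_id=100: agent='A6' → outer ELSE → rest
call_id=101: agent='A1' → inner[line < 3] → F
call_id=102: agent='A6' → outer ELSE → rest
call_id=103: agent='A1' → inner[line < 3] → F
call_id=104: agent='A2' → outer ELSE → rest
call_id=105: agent='A6' → outer ELSE → rest
call_id=106: agent='A2' → outer ELSE → rest
call_id=107: agent='A2' → outer ELSE → rest
call_id=108: agent='A4' → outer ELSE → rest
call_id=109: agent='A5' → outer ELSE → rest
call_id=110: agent='A3' → outer ELSE → rest
call_id=111: agent='A6' → outer ELSE → rest
call_id=112: agent='A3' → outer ELSE → rest

rest, F, rest, F, rest, rest, rest, rest, rest, rest, rest, rest, rest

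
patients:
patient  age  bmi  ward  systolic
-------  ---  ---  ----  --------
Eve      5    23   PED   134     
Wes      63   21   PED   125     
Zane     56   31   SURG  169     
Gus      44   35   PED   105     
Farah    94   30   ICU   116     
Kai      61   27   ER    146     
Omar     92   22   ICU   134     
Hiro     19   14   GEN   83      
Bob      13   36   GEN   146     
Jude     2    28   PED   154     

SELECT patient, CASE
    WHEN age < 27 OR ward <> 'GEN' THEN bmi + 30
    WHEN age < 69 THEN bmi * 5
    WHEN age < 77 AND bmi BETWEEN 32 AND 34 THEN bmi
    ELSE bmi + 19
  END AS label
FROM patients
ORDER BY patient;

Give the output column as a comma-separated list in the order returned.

patient=Bob: age < 27 OR ward <> 'GEN' → 66
patient=Eve: age < 27 OR ward <> 'GEN' → 53
patient=Farah: age < 27 OR ward <> 'GEN' → 60
patient=Gus: age < 27 OR ward <> 'GEN' → 65
patient=Hiro: age < 27 OR ward <> 'GEN' → 44
patient=Jude: age < 27 OR ward <> 'GEN' → 58
patient=Kai: age < 27 OR ward <> 'GEN' → 57
patient=Omar: age < 27 OR ward <> 'GEN' → 52
patient=Wes: age < 27 OR ward <> 'GEN' → 51
patient=Zane: age < 27 OR ward <> 'GEN' → 61

66, 53, 60, 65, 44, 58, 57, 52, 51, 61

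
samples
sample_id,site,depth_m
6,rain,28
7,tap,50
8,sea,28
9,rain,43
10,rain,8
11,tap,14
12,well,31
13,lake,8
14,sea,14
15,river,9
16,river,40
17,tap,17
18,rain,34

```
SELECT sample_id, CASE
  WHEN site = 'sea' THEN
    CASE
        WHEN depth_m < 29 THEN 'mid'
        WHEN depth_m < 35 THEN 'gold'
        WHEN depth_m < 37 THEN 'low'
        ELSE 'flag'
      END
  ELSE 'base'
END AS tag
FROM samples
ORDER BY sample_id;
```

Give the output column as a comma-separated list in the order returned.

sample_id=6: site='rain' → outer ELSE → base
sample_id=7: site='tap' → outer ELSE → base
sample_id=8: site='sea' → inner[depth_m < 29] → mid
sample_id=9: site='rain' → outer ELSE → base
sample_id=10: site='rain' → outer ELSE → base
sample_id=11: site='tap' → outer ELSE → base
sample_id=12: site='well' → outer ELSE → base
sample_id=13: site='lake' → outer ELSE → base
sample_id=14: site='sea' → inner[depth_m < 29] → mid
sample_id=15: site='river' → outer ELSE → base
sample_id=16: site='river' → outer ELSE → base
sample_id=17: site='tap' → outer ELSE → base
sample_id=18: site='rain' → outer ELSE → base

base, base, mid, base, base, base, base, base, mid, base, base, base, base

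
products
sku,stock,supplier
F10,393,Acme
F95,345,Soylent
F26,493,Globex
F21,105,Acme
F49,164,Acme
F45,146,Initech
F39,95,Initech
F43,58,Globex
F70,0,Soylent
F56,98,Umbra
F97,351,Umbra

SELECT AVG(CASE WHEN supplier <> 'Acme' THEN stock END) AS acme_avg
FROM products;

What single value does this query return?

198.25

sku=F10: ✗
sku=F95: ✓ → 345
sku=F26: ✓ → 493
sku=F21: ✗
sku=F49: ✗
sku=F45: ✓ → 146
sku=F39: ✓ → 95
sku=F43: ✓ → 58
sku=F70: ✓ → 0
sku=F56: ✓ → 98
sku=F97: ✓ → 351
acme_avg = (345 + 493 + 146 + 95 + 58 + 0 + 98 + 351) / 8 = 198.25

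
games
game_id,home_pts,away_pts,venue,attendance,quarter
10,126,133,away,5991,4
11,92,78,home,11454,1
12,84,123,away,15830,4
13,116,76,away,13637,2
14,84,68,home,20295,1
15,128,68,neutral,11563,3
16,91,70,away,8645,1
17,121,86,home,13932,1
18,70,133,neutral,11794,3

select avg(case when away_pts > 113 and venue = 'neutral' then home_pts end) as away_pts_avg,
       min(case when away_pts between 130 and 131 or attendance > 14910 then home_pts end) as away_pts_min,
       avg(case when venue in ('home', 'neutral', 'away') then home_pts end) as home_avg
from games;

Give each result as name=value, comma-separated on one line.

[away_pts_avg: away_pts > 113 and venue = 'neutral']
game_id=10: ✗
game_id=11: ✗
game_id=12: ✗
game_id=13: ✗
game_id=14: ✗
game_id=15: ✗
game_id=16: ✗
game_id=17: ✗
game_id=18: ✓ → 70
away_pts_avg = 70
—
[away_pts_min: away_pts between 130 and 131 or attendance > 14910]
game_id=10: ✗
game_id=11: ✗
game_id=12: ✓ → 84
game_id=13: ✗
game_id=14: ✓ → 84
game_id=15: ✗
game_id=16: ✗
game_id=17: ✗
game_id=18: ✗
away_pts_min = MIN(84, 84) = 84
—
[home_avg: venue in ('home', 'neutral', 'away')]
game_id=10: ✓ → 126
game_id=11: ✓ → 92
game_id=12: ✓ → 84
game_id=13: ✓ → 116
game_id=14: ✓ → 84
game_id=15: ✓ → 128
game_id=16: ✓ → 91
game_id=17: ✓ → 121
game_id=18: ✓ → 70
home_avg = (126 + 92 + 84 + 116 + 84 + 128 + 91 + 121 + 70) / 9 = 101.3333333333

away_pts_avg=70, away_pts_min=84, home_avg=101.3333333333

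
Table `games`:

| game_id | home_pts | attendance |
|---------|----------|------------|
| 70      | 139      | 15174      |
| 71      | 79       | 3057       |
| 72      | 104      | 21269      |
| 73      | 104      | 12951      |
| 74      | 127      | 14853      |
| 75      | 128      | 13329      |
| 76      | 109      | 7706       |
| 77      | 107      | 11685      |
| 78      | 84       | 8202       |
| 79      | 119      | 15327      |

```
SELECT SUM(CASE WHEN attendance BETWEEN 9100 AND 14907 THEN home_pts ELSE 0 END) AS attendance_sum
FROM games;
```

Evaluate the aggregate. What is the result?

game_id=70: ✗
game_id=71: ✗
game_id=72: ✗
game_id=73: ✓ → 104
game_id=74: ✓ → 127
game_id=75: ✓ → 128
game_id=76: ✗
game_id=77: ✓ → 107
game_id=78: ✗
game_id=79: ✗
attendance_sum = 104 + 127 + 128 + 107 = 466

466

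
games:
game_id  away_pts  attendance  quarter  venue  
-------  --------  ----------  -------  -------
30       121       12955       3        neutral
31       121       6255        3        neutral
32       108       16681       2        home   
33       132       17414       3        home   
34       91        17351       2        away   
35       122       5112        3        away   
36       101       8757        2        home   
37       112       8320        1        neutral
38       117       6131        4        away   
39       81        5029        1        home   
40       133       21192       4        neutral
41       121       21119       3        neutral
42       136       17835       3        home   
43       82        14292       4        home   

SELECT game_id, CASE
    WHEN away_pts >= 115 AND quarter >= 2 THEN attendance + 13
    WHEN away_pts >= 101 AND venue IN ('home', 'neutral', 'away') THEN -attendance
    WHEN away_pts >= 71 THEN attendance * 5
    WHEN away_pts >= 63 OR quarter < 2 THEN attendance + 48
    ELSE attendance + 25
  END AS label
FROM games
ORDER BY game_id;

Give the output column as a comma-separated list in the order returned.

12968, 6268, -16681, 17427, 86755, 5125, -8757, -8320, 6144, 25145, 21205, 21132, 17848, 71460

game_id=30: away_pts >= 115 AND quarter >= 2 → 12968
game_id=31: away_pts >= 115 AND quarter >= 2 → 6268
game_id=32: away_pts >= 101 AND venue IN ('home', 'neutral', 'away') → -16681
game_id=33: away_pts >= 115 AND quarter >= 2 → 17427
game_id=34: away_pts >= 71 → 86755
game_id=35: away_pts >= 115 AND quarter >= 2 → 5125
game_id=36: away_pts >= 101 AND venue IN ('home', 'neutral', 'away') → -8757
game_id=37: away_pts >= 101 AND venue IN ('home', 'neutral', 'away') → -8320
game_id=38: away_pts >= 115 AND quarter >= 2 → 6144
game_id=39: away_pts >= 71 → 25145
game_id=40: away_pts >= 115 AND quarter >= 2 → 21205
game_id=41: away_pts >= 115 AND quarter >= 2 → 21132
game_id=42: away_pts >= 115 AND quarter >= 2 → 17848
game_id=43: away_pts >= 71 → 71460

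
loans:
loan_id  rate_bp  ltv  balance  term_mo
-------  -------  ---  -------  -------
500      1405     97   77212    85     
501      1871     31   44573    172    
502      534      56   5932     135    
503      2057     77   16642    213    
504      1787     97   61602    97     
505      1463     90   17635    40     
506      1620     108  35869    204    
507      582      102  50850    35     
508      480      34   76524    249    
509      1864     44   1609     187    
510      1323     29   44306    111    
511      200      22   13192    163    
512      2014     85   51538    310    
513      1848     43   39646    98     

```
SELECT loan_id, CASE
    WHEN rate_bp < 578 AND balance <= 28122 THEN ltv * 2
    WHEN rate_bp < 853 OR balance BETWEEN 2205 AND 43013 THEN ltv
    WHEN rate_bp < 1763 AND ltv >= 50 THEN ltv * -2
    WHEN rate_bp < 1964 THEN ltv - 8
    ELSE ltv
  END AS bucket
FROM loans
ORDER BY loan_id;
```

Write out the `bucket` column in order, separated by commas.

loan_id=500: rate_bp < 1763 AND ltv >= 50 → -194
loan_id=501: rate_bp < 1964 → 23
loan_id=502: rate_bp < 578 AND balance <= 28122 → 112
loan_id=503: rate_bp < 853 OR balance BETWEEN 2205 AND 43013 → 77
loan_id=504: rate_bp < 1964 → 89
loan_id=505: rate_bp < 853 OR balance BETWEEN 2205 AND 43013 → 90
loan_id=506: rate_bp < 853 OR balance BETWEEN 2205 AND 43013 → 108
loan_id=507: rate_bp < 853 OR balance BETWEEN 2205 AND 43013 → 102
loan_id=508: rate_bp < 853 OR balance BETWEEN 2205 AND 43013 → 34
loan_id=509: rate_bp < 1964 → 36
loan_id=510: rate_bp < 1964 → 21
loan_id=511: rate_bp < 578 AND balance <= 28122 → 44
loan_id=512: ELSE → 85
loan_id=513: rate_bp < 853 OR balance BETWEEN 2205 AND 43013 → 43

-194, 23, 112, 77, 89, 90, 108, 102, 34, 36, 21, 44, 85, 43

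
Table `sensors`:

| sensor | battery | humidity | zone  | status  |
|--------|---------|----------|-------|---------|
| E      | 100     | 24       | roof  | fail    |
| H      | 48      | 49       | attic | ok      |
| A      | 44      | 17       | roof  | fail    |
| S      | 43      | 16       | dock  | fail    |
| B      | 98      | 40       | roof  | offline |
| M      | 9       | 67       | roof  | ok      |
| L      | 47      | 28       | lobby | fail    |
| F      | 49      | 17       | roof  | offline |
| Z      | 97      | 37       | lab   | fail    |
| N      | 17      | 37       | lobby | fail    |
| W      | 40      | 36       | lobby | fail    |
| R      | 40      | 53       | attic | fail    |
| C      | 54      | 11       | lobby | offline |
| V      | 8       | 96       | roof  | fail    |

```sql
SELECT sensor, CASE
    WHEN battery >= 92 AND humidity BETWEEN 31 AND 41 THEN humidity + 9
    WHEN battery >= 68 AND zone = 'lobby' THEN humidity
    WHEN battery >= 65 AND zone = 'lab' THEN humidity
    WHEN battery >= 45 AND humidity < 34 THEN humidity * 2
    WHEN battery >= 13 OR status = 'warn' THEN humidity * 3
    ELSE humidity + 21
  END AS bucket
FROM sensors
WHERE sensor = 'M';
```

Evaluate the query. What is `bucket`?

sensor = M: battery=9, humidity=67, zone=roof, status=ok.
battery >= 92 AND humidity BETWEEN 31 AND 41 → false
battery >= 68 AND zone = 'lobby' → false
battery >= 65 AND zone = 'lab' → false
battery >= 45 AND humidity < 34 → false
battery >= 13 OR status = 'warn' → false
No prior WHEN matched → ELSE → 88

88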